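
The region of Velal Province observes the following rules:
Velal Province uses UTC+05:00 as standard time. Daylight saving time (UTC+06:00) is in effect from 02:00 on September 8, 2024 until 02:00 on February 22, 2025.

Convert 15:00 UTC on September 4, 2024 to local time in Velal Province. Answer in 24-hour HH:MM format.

20:00

At the standard offset (UTC+05:00), 15:00 UTC + 5h = 20:00 Velal Province standard time.
The standard-time date in Velal Province, September 4, 2024, is outside the daylight-saving period (8 September 2024 – 22 February 2025), so Velal Province is on standard time, UTC+05:00.
15:00 UTC + 5h = 20:00 local.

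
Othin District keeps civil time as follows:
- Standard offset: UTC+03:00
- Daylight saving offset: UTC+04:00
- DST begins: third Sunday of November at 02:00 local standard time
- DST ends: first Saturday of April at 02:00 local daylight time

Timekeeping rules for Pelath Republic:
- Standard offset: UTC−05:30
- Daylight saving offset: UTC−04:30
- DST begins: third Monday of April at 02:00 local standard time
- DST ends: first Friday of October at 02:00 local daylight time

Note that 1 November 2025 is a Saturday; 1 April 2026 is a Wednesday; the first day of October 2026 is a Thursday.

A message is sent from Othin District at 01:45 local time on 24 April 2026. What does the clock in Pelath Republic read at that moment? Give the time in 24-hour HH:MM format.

18:15

1 November 2025 is a Saturday, so the first Sunday is November 2 and the third is November 16.
1 April 2026 is a Wednesday, so the first Saturday is April 4.
24 April 2026 does not fall between 16 November 2025 and 4 April 2026, so daylight saving is not in effect and Othin District is at UTC+03:00.
01:45 Othin District − 3h = 22:45 UTC (rolling into the previous day, 23 April 2026).
1 April 2026 is a Wednesday, so the first Monday is April 6 and the third is April 20.
1 October 2026 is a Thursday, so the first Friday is October 2.
At the standard offset (UTC−05:30), 22:45 UTC − 5h30m = 17:15 Pelath Republic standard time.
The standard-time date in Pelath Republic, 23 April 2026, falls between 20 April and 2 October, so daylight saving is in effect and Pelath Republic is at UTC−04:30.
22:45 UTC − 4h30m = 18:15 Pelath Republic.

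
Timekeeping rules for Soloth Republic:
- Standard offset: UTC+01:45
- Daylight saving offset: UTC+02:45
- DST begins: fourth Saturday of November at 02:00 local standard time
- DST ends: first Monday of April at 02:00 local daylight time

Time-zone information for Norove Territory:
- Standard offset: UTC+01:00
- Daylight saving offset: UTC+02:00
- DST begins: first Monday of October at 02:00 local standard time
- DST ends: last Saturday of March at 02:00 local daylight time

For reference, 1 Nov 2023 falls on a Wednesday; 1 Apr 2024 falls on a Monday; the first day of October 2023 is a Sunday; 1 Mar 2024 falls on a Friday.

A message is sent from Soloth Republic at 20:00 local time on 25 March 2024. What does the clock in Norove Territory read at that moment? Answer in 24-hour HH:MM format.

1 November 2023 is a Wednesday, so the first Saturday is November 4 and the fourth is November 25.
1 April 2024 is a Monday, so the first Monday is April 1.
Daylight saving runs 25 November 2023 – 1 April 2024; 25 March 2024 is inside that window, so Soloth Republic is at UTC+02:45.
20:00 Soloth Republic − 2h45m = 17:15 UTC.
1 October 2023 is a Sunday, so the first Monday is October 2.
1 March 2024 is a Friday, so Saturdays fall on 2, 9, 16, 23, 30; the last is March 30.
At the standard offset (UTC+01:00), 17:15 UTC + 1h = 18:15 Norove Territory standard time.
The standard-time date in Norove Territory, 25 March 2024, falls between 2 October 2023 and 30 March 2024, so daylight saving is in effect and Norove Territory is at UTC+02:00.
17:15 UTC + 2h = 19:15 Norove Territory.

19:15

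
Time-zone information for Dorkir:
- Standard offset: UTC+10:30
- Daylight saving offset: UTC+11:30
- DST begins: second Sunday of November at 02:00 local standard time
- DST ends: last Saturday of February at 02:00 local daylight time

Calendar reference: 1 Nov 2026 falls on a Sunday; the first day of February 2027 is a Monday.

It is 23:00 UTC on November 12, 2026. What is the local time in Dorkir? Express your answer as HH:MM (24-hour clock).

10:30

1 November 2026 is a Sunday, so the first Sunday is November 1 and the second is November 8.
1 February 2027 is a Monday, so Saturdays fall on 6, 13, 20, 27; the last is February 27.
At the standard offset (UTC+10:30), 23:00 UTC + 10h30m = 09:30 Dorkir standard time (rolling into the next day, 13 November 2026).
The standard-time date in Dorkir, November 13, 2026, lies within the daylight-saving period (8 November 2026 – 27 February 2027), so Dorkir is on daylight time, UTC+11:30.
23:00 UTC + 11h30m = 10:30 local (rolling into the next day, 13 November 2026).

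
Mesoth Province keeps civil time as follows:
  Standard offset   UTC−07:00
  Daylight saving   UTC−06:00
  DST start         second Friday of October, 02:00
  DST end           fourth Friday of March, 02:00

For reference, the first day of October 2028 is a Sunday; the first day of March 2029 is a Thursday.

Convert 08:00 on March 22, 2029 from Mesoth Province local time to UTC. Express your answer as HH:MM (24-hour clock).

14:00

1 October 2028 is a Sunday, so the first Friday is October 6 and the second is October 13.
1 March 2029 is a Thursday, so the first Friday is March 2 and the fourth is March 23.
Daylight saving runs 13 October 2028 – 23 March 2029; March 22, 2029 is inside that window, so Mesoth Province is at UTC−06:00.
08:00 local + 6h = 14:00 UTC.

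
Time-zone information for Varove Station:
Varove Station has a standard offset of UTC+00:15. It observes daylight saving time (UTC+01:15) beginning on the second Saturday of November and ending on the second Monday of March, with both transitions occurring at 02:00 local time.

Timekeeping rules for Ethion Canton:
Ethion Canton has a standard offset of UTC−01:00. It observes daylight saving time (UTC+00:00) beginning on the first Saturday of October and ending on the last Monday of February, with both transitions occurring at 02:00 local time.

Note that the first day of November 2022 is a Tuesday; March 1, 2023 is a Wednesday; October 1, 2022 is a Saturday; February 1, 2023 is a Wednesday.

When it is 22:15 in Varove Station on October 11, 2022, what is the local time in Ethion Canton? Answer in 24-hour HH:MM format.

1 November 2022 is a Tuesday, so the first Saturday is November 5 and the second is November 12.
1 March 2023 is a Wednesday, so the first Monday is March 6 and the second is March 13.
Daylight saving runs 12 November 2022 – 13 March 2023; October 11, 2022 is outside that window, so Varove Station is on standard time at UTC+00:15.
22:15 Varove Station − 0h15m = 22:00 UTC.
1 October 2022 is a Saturday, so the first Saturday is October 1.
1 February 2023 is a Wednesday, so Mondays fall on 6, 13, 20, 27; the last is February 27.
At the standard offset (UTC−01:00), 22:00 UTC − 1h = 21:00 Ethion Canton standard time.
The standard-time date in Ethion Canton, October 11, 2022, lies within the daylight-saving period (1 October 2022 – 27 February 2023), so Ethion Canton is on daylight time, UTC+00:00.
22:00 UTC + 0h = 22:00 Ethion Canton.

22:00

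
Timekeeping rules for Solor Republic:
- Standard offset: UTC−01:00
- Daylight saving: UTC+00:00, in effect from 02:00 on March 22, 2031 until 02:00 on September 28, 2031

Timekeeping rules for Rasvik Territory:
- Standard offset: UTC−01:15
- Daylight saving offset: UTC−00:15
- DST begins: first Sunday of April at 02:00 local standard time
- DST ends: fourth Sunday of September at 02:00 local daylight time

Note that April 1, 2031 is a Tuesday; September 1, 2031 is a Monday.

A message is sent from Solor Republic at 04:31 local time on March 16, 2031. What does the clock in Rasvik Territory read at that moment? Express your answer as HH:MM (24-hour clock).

04:16

Daylight saving runs 22 March – 28 September; March 16, 2031 is outside that window, so Solor Republic is on standard time at UTC−01:00.
04:31 Solor Republic + 1h = 05:31 UTC.
1 April 2031 is a Tuesday, so the first Sunday is April 6.
1 September 2031 is a Monday, so the first Sunday is September 7 and the fourth is September 28.
At the standard offset (UTC−01:15), 05:31 UTC − 1h15m = 04:16 Rasvik Territory standard time.
Daylight saving runs 6 April – 28 September; the standard-time date in Rasvik Territory, March 16, 2031, is outside that window, so Rasvik Territory is on standard time at UTC−01:15.
05:31 UTC − 1h15m = 04:16 Rasvik Territory.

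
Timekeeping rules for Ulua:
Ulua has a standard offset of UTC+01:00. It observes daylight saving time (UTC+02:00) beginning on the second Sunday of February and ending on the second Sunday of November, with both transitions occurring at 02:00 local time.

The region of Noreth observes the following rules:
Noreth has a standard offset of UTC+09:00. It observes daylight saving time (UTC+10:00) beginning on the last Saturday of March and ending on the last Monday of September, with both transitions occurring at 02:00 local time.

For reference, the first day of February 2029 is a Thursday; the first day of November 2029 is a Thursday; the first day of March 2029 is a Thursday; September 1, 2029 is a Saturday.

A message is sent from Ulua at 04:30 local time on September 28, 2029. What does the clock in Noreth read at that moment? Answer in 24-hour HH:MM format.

11:30

1 February 2029 is a Thursday, so the first Sunday is February 4 and the second is February 11.
1 November 2029 is a Thursday, so the first Sunday is November 4 and the second is November 11.
Daylight saving runs 11 February – 11 November; September 28, 2029 is inside that window, so Ulua is at UTC+02:00.
04:30 Ulua − 2h = 02:30 UTC.
1 March 2029 is a Thursday, so Saturdays fall on 3, 10, 17, 24, 31; the last is March 31.
1 September 2029 is a Saturday, so Mondays fall on 3, 10, 17, 24; the last is September 24.
At the standard offset (UTC+09:00), 02:30 UTC + 9h = 11:30 Noreth standard time.
The standard-time date in Noreth, September 28, 2029, is outside the daylight-saving period (31 March – 24 September), so Noreth is on standard time, UTC+09:00.
02:30 UTC + 9h = 11:30 Noreth.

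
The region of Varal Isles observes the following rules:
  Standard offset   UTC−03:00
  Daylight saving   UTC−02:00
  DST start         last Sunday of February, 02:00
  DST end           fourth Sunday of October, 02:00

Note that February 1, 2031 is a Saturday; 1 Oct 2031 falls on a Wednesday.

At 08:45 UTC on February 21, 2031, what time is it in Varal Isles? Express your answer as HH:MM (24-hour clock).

05:45

1 February 2031 is a Saturday, so Sundays fall on 2, 9, 16, 23; the last is February 23.
1 October 2031 is a Wednesday, so the first Sunday is October 5 and the fourth is October 26.
At the standard offset (UTC−03:00), 08:45 UTC − 3h = 05:45 Varal Isles standard time.
Daylight saving runs 23 February – 26 October; the standard-time date in Varal Isles, February 21, 2031, is outside that window, so Varal Isles is on standard time at UTC−03:00.
08:45 UTC − 3h = 05:45 local.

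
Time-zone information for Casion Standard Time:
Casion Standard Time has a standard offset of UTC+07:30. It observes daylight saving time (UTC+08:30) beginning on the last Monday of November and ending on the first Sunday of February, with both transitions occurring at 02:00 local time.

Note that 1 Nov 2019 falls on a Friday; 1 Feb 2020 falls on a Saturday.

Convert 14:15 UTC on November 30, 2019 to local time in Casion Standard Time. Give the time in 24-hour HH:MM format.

22:45

1 November 2019 is a Friday, so Mondays fall on 4, 11, 18, 25; the last is November 25.
1 February 2020 is a Saturday, so the first Sunday is February 2.
At the standard offset (UTC+07:30), 14:15 UTC + 7h30m = 21:45 Casion Standard Time standard time.
Daylight saving runs 25 November 2019 – 2 February 2020; the standard-time date in Casion Standard Time, November 30, 2019, is inside that window, so Casion Standard Time is at UTC+08:30.
14:15 UTC + 8h30m = 22:45 local.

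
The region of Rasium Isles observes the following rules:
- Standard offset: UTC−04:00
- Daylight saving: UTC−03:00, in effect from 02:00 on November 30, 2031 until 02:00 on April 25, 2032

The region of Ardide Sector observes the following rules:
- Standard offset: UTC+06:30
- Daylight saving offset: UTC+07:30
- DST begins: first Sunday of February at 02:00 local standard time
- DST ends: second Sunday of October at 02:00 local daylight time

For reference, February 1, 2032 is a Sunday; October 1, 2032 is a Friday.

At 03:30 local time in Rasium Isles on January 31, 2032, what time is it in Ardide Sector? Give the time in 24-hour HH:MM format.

13:00

January 31, 2032 falls between 30 November 2031 and 25 April 2032, so daylight saving is in effect and Rasium Isles is at UTC−03:00.
03:30 Rasium Isles + 3h = 06:30 UTC.
1 February 2032 is a Sunday, so the first Sunday is February 1.
1 October 2032 is a Friday, so the first Sunday is October 3 and the second is October 10.
At the standard offset (UTC+06:30), 06:30 UTC + 6h30m = 13:00 Ardide Sector standard time.
Daylight saving runs 1 February – 10 October; the standard-time date in Ardide Sector, January 31, 2032, is outside that window, so Ardide Sector is on standard time at UTC+06:30.
06:30 UTC + 6h30m = 13:00 Ardide Sector.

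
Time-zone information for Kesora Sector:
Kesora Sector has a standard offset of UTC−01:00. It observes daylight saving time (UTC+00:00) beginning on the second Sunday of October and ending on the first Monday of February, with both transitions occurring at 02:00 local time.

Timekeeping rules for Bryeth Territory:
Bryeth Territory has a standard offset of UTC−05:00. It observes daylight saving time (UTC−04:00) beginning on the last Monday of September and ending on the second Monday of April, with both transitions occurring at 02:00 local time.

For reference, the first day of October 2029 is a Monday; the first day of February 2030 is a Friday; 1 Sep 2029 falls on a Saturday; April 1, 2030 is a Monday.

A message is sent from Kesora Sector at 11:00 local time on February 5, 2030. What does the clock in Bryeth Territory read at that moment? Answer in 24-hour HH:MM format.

1 October 2029 is a Monday, so the first Sunday is October 7 and the second is October 14.
1 February 2030 is a Friday, so the first Monday is February 4.
February 5, 2030 does not fall between 14 October 2029 and 4 February 2030, so daylight saving is not in effect and Kesora Sector is at UTC−01:00.
11:00 Kesora Sector + 1h = 12:00 UTC.
1 September 2029 is a Saturday, so Mondays fall on 3, 10, 17, 24; the last is September 24.
1 April 2030 is a Monday, so the first Monday is April 1 and the second is April 8.
At the standard offset (UTC−05:00), 12:00 UTC − 5h = 07:00 Bryeth Territory standard time.
The standard-time date in Bryeth Territory, February 5, 2030, falls between 24 September 2029 and 8 April 2030, so daylight saving is in effect and Bryeth Territory is at UTC−04:00.
12:00 UTC − 4h = 08:00 Bryeth Territory.

08:00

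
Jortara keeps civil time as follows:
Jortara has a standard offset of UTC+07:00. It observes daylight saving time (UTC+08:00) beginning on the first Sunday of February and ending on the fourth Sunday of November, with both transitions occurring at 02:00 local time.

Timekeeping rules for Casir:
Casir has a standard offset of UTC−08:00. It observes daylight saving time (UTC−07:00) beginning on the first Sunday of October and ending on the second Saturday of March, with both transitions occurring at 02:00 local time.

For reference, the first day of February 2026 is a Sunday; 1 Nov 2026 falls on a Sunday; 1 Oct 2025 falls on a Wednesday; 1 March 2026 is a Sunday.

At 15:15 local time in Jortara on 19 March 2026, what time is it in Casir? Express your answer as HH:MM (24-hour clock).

1 February 2026 is a Sunday, so the first Sunday is February 1.
1 November 2026 is a Sunday, so the first Sunday is November 1 and the fourth is November 22.
19 March 2026 falls between 1 February and 22 November, so daylight saving is in effect and Jortara is at UTC+08:00.
15:15 Jortara − 8h = 07:15 UTC.
1 October 2025 is a Wednesday, so the first Sunday is October 5.
1 March 2026 is a Sunday, so the first Saturday is March 7 and the second is March 14.
At the standard offset (UTC−08:00), 07:15 UTC − 8h = 23:15 Casir standard time (rolling into the previous day, 18 March 2026).
The standard-time date in Casir, 18 March 2026, is outside the daylight-saving period (5 October 2025 – 14 March 2026), so Casir is on standard time, UTC−08:00.
07:15 UTC − 8h = 23:15 Casir (rolling into the previous day, 18 March 2026).

23:15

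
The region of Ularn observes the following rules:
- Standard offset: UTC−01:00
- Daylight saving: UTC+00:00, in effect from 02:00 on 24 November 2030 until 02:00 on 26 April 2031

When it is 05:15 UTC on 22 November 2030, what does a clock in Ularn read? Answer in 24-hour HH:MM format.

04:15

At the standard offset (UTC−01:00), 05:15 UTC − 1h = 04:15 Ularn standard time.
Daylight saving runs 24 November 2030 – 26 April 2031; the standard-time date in Ularn, 22 November 2030, is outside that window, so Ularn is on standard time at UTC−01:00.
05:15 UTC − 1h = 04:15 local.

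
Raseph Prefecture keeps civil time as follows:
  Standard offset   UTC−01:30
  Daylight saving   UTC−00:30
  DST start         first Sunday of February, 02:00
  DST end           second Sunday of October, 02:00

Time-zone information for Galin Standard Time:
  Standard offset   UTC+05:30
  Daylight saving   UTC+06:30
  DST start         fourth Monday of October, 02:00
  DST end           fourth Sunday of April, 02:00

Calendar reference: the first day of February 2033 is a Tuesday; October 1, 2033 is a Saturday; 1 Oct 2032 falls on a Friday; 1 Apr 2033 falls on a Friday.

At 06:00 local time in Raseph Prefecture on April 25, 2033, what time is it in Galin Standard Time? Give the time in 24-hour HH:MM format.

12:00

1 February 2033 is a Tuesday, so the first Sunday is February 6.
1 October 2033 is a Saturday, so the first Sunday is October 2 and the second is October 9.
Daylight saving runs 6 February – 9 October; April 25, 2033 is inside that window, so Raseph Prefecture is at UTC−00:30.
06:00 Raseph Prefecture + 0h30m = 06:30 UTC.
1 October 2032 is a Friday, so the first Monday is October 4 and the fourth is October 25.
1 April 2033 is a Friday, so the first Sunday is April 3 and the fourth is April 24.
At the standard offset (UTC+05:30), 06:30 UTC + 5h30m = 12:00 Galin Standard Time standard time.
The standard-time date in Galin Standard Time, April 25, 2033, is outside the daylight-saving period (25 October 2032 – 24 April 2033), so Galin Standard Time is on standard time, UTC+05:30.
06:30 UTC + 5h30m = 12:00 Galin Standard Time.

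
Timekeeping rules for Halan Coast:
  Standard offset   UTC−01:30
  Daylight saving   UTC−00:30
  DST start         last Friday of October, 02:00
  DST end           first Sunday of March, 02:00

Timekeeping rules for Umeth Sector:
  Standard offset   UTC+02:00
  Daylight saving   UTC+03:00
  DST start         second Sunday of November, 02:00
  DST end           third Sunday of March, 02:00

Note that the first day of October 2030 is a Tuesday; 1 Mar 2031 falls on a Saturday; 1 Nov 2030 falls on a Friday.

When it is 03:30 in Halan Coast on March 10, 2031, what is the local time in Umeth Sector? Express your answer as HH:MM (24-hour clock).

08:00

1 October 2030 is a Tuesday, so Fridays fall on 4, 11, 18, 25; the last is October 25.
1 March 2031 is a Saturday, so the first Sunday is March 2.
March 10, 2031 is outside the daylight-saving period (25 October 2030 – 2 March 2031), so Halan Coast is on standard time, UTC−01:30.
03:30 Halan Coast + 1h30m = 05:00 UTC.
1 November 2030 is a Friday, so the first Sunday is November 3 and the second is November 10.
1 March 2031 is a Saturday, so the first Sunday is March 2 and the third is March 16.
At the standard offset (UTC+02:00), 05:00 UTC + 2h = 07:00 Umeth Sector standard time.
Daylight saving runs 10 November 2030 – 16 March 2031; the standard-time date in Umeth Sector, March 10, 2031, is inside that window, so Umeth Sector is at UTC+03:00.
05:00 UTC + 3h = 08:00 Umeth Sector.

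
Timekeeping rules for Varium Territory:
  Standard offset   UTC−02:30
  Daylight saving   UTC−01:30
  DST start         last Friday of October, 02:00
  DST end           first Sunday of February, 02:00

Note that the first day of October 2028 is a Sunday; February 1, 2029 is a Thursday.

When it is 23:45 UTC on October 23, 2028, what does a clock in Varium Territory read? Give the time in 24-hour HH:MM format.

1 October 2028 is a Sunday, so Fridays fall on 6, 13, 20, 27; the last is October 27.
1 February 2029 is a Thursday, so the first Sunday is February 4.
At the standard offset (UTC−02:30), 23:45 UTC − 2h30m = 21:15 Varium Territory standard time.
The standard-time date in Varium Territory, October 23, 2028, does not fall between 27 October 2028 and 4 February 2029, so daylight saving is not in effect and Varium Territory is at UTC−02:30.
23:45 UTC − 2h30m = 21:15 local.

21:15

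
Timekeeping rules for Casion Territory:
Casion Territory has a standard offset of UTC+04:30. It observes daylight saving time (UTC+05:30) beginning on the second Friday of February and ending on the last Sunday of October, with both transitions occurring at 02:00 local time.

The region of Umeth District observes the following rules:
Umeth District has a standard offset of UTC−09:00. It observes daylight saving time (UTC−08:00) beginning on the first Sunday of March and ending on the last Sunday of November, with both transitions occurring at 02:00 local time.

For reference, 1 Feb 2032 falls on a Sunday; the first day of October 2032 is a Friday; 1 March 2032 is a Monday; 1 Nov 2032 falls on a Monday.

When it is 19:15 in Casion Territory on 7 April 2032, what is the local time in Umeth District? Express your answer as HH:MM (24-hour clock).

05:45

1 February 2032 is a Sunday, so the first Friday is February 6 and the second is February 13.
1 October 2032 is a Friday, so Sundays fall on 3, 10, 17, 24, 31; the last is October 31.
Daylight saving runs 13 February – 31 October; 7 April 2032 is inside that window, so Casion Territory is at UTC+05:30.
19:15 Casion Territory − 5h30m = 13:45 UTC.
1 March 2032 is a Monday, so the first Sunday is March 7.
1 November 2032 is a Monday, so Sundays fall on 7, 14, 21, 28; the last is November 28.
At the standard offset (UTC−09:00), 13:45 UTC − 9h = 04:45 Umeth District standard time.
The standard-time date in Umeth District, 7 April 2032, lies within the daylight-saving period (7 March – 28 November), so Umeth District is on daylight time, UTC−08:00.
13:45 UTC − 8h = 05:45 Umeth District.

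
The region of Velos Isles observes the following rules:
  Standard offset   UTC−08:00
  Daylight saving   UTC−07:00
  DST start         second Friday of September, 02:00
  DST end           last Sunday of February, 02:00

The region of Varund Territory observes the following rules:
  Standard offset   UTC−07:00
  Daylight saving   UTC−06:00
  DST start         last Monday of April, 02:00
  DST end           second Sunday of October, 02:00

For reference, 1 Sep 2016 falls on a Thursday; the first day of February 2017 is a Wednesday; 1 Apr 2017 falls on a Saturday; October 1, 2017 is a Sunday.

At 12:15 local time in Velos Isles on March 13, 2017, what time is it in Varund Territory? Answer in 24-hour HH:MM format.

1 September 2016 is a Thursday, so the first Friday is September 2 and the second is September 9.
1 February 2017 is a Wednesday, so Sundays fall on 5, 12, 19, 26; the last is February 26.
March 13, 2017 does not fall between 9 September 2016 and 26 February 2017, so daylight saving is not in effect and Velos Isles is at UTC−08:00.
12:15 Velos Isles + 8h = 20:15 UTC.
1 April 2017 is a Saturday, so Mondays fall on 3, 10, 17, 24; the last is April 24.
1 October 2017 is a Sunday, so the first Sunday is October 1 and the second is October 8.
At the standard offset (UTC−07:00), 20:15 UTC − 7h = 13:15 Varund Territory standard time.
The standard-time date in Varund Territory, March 13, 2017, does not fall between 24 April and 8 October, so daylight saving is not in effect and Varund Territory is at UTC−07:00.
20:15 UTC − 7h = 13:15 Varund Territory.

13:15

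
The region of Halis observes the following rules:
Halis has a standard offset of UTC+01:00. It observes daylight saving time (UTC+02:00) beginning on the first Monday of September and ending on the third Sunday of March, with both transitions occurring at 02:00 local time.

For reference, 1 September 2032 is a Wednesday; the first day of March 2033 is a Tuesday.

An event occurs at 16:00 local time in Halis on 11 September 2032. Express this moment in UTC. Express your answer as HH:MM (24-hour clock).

14:00

1 September 2032 is a Wednesday, so the first Monday is September 6.
1 March 2033 is a Tuesday, so the first Sunday is March 6 and the third is March 20.
11 September 2032 falls between 6 September 2032 and 20 March 2033, so daylight saving is in effect and Halis is at UTC+02:00.
16:00 local − 2h = 14:00 UTC.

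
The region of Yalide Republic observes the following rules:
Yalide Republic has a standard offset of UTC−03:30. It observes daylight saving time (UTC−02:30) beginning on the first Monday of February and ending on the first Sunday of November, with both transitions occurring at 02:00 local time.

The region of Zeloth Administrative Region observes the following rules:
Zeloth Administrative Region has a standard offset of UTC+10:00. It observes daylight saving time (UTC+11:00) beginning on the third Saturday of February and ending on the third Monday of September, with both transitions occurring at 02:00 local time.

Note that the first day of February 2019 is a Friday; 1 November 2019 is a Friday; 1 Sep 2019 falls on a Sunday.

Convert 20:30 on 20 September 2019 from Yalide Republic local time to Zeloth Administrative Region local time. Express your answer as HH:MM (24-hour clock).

1 February 2019 is a Friday, so the first Monday is February 4.
1 November 2019 is a Friday, so the first Sunday is November 3.
20 September 2019 lies within the daylight-saving period (4 February – 3 November), so Yalide Republic is on daylight time, UTC−02:30.
20:30 Yalide Republic + 2h30m = 23:00 UTC.
1 February 2019 is a Friday, so the first Saturday is February 2 and the third is February 16.
1 September 2019 is a Sunday, so the first Monday is September 2 and the third is September 16.
At the standard offset (UTC+10:00), 23:00 UTC + 10h = 09:00 Zeloth Administrative Region standard time (rolling into the next day, 21 September 2019).
The standard-time date in Zeloth Administrative Region, 21 September 2019, does not fall between 16 February and 16 September, so daylight saving is not in effect and Zeloth Administrative Region is at UTC+10:00.
23:00 UTC + 10h = 09:00 Zeloth Administrative Region (rolling into the next day, 21 September 2019).

09:00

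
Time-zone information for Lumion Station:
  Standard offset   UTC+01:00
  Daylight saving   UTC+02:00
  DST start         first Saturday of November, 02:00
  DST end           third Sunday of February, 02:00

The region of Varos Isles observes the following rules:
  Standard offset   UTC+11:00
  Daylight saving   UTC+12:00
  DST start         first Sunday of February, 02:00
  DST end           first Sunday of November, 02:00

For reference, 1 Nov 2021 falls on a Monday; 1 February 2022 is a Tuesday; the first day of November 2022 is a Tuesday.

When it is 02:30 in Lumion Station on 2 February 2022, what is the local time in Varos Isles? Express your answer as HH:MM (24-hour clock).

1 November 2021 is a Monday, so the first Saturday is November 6.
1 February 2022 is a Tuesday, so the first Sunday is February 6 and the third is February 20.
Daylight saving runs 6 November 2021 – 20 February 2022; 2 February 2022 is inside that window, so Lumion Station is at UTC+02:00.
02:30 Lumion Station − 2h = 00:30 UTC.
1 February 2022 is a Tuesday, so the first Sunday is February 6.
1 November 2022 is a Tuesday, so the first Sunday is November 6.
At the standard offset (UTC+11:00), 00:30 UTC + 11h = 11:30 Varos Isles standard time.
The standard-time date in Varos Isles, 2 February 2022, is outside the daylight-saving period (6 February – 6 November), so Varos Isles is on standard time, UTC+11:00.
00:30 UTC + 11h = 11:30 Varos Isles.

11:30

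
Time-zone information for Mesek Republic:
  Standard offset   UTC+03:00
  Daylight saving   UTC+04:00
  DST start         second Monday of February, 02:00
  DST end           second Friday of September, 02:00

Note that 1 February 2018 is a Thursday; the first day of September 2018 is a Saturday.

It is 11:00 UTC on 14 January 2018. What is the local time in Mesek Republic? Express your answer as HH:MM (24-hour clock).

14:00

1 February 2018 is a Thursday, so the first Monday is February 5 and the second is February 12.
1 September 2018 is a Saturday, so the first Friday is September 7 and the second is September 14.
At the standard offset (UTC+03:00), 11:00 UTC + 3h = 14:00 Mesek Republic standard time.
The standard-time date in Mesek Republic, 14 January 2018, is outside the daylight-saving period (12 February – 14 September), so Mesek Republic is on standard time, UTC+03:00.
11:00 UTC + 3h = 14:00 local.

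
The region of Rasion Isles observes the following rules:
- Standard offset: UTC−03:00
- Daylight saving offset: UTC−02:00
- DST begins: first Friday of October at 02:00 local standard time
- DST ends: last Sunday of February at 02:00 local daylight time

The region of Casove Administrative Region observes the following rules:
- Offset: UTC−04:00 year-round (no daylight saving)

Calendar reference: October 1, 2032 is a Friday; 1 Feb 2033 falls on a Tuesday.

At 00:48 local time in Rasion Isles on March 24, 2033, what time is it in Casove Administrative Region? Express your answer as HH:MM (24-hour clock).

1 October 2032 is a Friday, so the first Friday is October 1.
1 February 2033 is a Tuesday, so Sundays fall on 6, 13, 20, 27; the last is February 27.
March 24, 2033 is outside the daylight-saving period (1 October 2032 – 27 February 2033), so Rasion Isles is on standard time, UTC−03:00.
00:48 Rasion Isles + 3h = 03:48 UTC.
Casove Administrative Region stays on UTC−04:00 all year.
03:48 UTC − 4h = 23:48 Casove Administrative Region (rolling into the previous day, 23 March 2033).

23:48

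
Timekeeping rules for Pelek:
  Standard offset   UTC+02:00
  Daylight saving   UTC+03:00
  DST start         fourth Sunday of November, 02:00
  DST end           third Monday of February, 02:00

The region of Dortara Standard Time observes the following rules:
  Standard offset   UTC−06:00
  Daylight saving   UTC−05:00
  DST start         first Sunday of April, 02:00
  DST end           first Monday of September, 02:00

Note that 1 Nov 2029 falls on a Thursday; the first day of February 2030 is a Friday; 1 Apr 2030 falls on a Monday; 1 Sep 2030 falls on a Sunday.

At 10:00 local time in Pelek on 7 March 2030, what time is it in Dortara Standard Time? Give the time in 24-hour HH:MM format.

02:00

1 November 2029 is a Thursday, so the first Sunday is November 4 and the fourth is November 25.
1 February 2030 is a Friday, so the first Monday is February 4 and the third is February 18.
7 March 2030 is outside the daylight-saving period (25 November 2029 – 18 February 2030), so Pelek is on standard time, UTC+02:00.
10:00 Pelek − 2h = 08:00 UTC.
1 April 2030 is a Monday, so the first Sunday is April 7.
1 September 2030 is a Sunday, so the first Monday is September 2.
At the standard offset (UTC−06:00), 08:00 UTC − 6h = 02:00 Dortara Standard Time standard time.
The standard-time date in Dortara Standard Time, 7 March 2030, does not fall between 7 April and 2 September, so daylight saving is not in effect and Dortara Standard Time is at UTC−06:00.
08:00 UTC − 6h = 02:00 Dortara Standard Time.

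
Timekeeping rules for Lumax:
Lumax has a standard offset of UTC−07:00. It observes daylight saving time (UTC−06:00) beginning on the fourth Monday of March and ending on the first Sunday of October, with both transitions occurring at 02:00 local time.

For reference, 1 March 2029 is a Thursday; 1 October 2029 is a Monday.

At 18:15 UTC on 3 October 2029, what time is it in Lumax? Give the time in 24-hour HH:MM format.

1 March 2029 is a Thursday, so the first Monday is March 5 and the fourth is March 26.
1 October 2029 is a Monday, so the first Sunday is October 7.
At the standard offset (UTC−07:00), 18:15 UTC − 7h = 11:15 Lumax standard time.
The standard-time date in Lumax, 3 October 2029, lies within the daylight-saving period (26 March – 7 October), so Lumax is on daylight time, UTC−06:00.
18:15 UTC − 6h = 12:15 local.

12:15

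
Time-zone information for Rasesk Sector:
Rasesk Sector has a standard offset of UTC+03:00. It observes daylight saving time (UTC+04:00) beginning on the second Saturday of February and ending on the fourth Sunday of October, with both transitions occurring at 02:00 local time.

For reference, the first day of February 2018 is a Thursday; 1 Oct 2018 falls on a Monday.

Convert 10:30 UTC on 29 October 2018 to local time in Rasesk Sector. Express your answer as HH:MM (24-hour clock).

1 February 2018 is a Thursday, so the first Saturday is February 3 and the second is February 10.
1 October 2018 is a Monday, so the first Sunday is October 7 and the fourth is October 28.
At the standard offset (UTC+03:00), 10:30 UTC + 3h = 13:30 Rasesk Sector standard time.
Daylight saving runs 10 February – 28 October; the standard-time date in Rasesk Sector, 29 October 2018, is outside that window, so Rasesk Sector is on standard time at UTC+03:00.
10:30 UTC + 3h = 13:30 local.

13:30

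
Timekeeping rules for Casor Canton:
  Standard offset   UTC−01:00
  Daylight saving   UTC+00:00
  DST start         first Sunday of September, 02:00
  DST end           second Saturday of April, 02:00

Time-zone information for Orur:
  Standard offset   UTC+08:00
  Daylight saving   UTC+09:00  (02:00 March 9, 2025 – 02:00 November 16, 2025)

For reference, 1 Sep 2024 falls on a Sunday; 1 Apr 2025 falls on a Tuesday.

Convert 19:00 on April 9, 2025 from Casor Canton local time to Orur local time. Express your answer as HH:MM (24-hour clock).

1 September 2024 is a Sunday, so the first Sunday is September 1.
1 April 2025 is a Tuesday, so the first Saturday is April 5 and the second is April 12.
Daylight saving runs 1 September 2024 – 12 April 2025; April 9, 2025 is inside that window, so Casor Canton is at UTC+00:00.
19:00 Casor Canton − 0h = 19:00 UTC.
At the standard offset (UTC+08:00), 19:00 UTC + 8h = 03:00 Orur standard time (rolling into the next day, 10 April 2025).
The standard-time date in Orur, April 10, 2025, lies within the daylight-saving period (9 March – 16 November), so Orur is on daylight time, UTC+09:00.
19:00 UTC + 9h = 04:00 Orur (rolling into the next day, 10 April 2025).

04:00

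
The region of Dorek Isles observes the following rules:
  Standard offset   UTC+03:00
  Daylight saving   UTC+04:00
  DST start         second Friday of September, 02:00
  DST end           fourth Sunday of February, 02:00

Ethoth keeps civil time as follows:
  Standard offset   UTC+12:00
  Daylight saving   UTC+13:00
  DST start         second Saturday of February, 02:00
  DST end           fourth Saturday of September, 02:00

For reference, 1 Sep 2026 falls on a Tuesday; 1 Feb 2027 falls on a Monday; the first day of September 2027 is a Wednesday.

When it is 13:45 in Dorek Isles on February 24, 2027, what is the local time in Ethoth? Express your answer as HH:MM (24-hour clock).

22:45

1 September 2026 is a Tuesday, so the first Friday is September 4 and the second is September 11.
1 February 2027 is a Monday, so the first Sunday is February 7 and the fourth is February 28.
February 24, 2027 lies within the daylight-saving period (11 September 2026 – 28 February 2027), so Dorek Isles is on daylight time, UTC+04:00.
13:45 Dorek Isles − 4h = 09:45 UTC.
1 February 2027 is a Monday, so the first Saturday is February 6 and the second is February 13.
1 September 2027 is a Wednesday, so the first Saturday is September 4 and the fourth is September 25.
At the standard offset (UTC+12:00), 09:45 UTC + 12h = 21:45 Ethoth standard time.
The standard-time date in Ethoth, February 24, 2027, lies within the daylight-saving period (13 February – 25 September), so Ethoth is on daylight time, UTC+13:00.
09:45 UTC + 13h = 22:45 Ethoth.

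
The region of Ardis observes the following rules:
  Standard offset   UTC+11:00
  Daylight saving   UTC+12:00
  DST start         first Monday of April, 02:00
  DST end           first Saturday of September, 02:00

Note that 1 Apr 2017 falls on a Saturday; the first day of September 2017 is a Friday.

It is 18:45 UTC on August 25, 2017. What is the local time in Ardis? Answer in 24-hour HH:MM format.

1 April 2017 is a Saturday, so the first Monday is April 3.
1 September 2017 is a Friday, so the first Saturday is September 2.
At the standard offset (UTC+11:00), 18:45 UTC + 11h = 05:45 Ardis standard time (rolling into the next day, 26 August 2017).
The standard-time date in Ardis, August 26, 2017, falls between 3 April and 2 September, so daylight saving is in effect and Ardis is at UTC+12:00.
18:45 UTC + 12h = 06:45 local (rolling into the next day, 26 August 2017).

06:45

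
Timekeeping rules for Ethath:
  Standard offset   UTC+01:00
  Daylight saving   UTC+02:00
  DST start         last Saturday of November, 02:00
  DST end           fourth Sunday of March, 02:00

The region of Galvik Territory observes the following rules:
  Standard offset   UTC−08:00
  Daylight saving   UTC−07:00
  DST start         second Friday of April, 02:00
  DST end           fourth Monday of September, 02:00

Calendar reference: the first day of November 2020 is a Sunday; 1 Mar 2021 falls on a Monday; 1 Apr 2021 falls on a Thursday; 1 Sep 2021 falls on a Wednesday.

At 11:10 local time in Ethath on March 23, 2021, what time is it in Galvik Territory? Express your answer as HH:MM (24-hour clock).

1 November 2020 is a Sunday, so Saturdays fall on 7, 14, 21, 28; the last is November 28.
1 March 2021 is a Monday, so the first Sunday is March 7 and the fourth is March 28.
Daylight saving runs 28 November 2020 – 28 March 2021; March 23, 2021 is inside that window, so Ethath is at UTC+02:00.
11:10 Ethath − 2h = 09:10 UTC.
1 April 2021 is a Thursday, so the first Friday is April 2 and the second is April 9.
1 September 2021 is a Wednesday, so the first Monday is September 6 and the fourth is September 27.
At the standard offset (UTC−08:00), 09:10 UTC − 8h = 01:10 Galvik Territory standard time.
Daylight saving runs 9 April – 27 September; the standard-time date in Galvik Territory, March 23, 2021, is outside that window, so Galvik Territory is on standard time at UTC−08:00.
09:10 UTC − 8h = 01:10 Galvik Territory.

01:10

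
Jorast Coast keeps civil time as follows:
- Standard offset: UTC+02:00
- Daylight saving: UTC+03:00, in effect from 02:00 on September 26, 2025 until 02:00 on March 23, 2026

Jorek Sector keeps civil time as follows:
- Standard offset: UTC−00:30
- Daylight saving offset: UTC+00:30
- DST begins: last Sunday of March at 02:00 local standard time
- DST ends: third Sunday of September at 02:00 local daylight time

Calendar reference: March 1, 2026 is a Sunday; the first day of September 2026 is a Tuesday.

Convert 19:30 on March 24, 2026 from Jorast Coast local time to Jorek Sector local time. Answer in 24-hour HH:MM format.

17:00

March 24, 2026 does not fall between 26 September 2025 and 23 March 2026, so daylight saving is not in effect and Jorast Coast is at UTC+02:00.
19:30 Jorast Coast − 2h = 17:30 UTC.
1 March 2026 is a Sunday, so Sundays fall on 1, 8, 15, 22, 29; the last is March 29.
1 September 2026 is a Tuesday, so the first Sunday is September 6 and the third is September 20.
At the standard offset (UTC−00:30), 17:30 UTC − 0h30m = 17:00 Jorek Sector standard time.
Daylight saving runs 29 March – 20 September; the standard-time date in Jorek Sector, March 24, 2026, is outside that window, so Jorek Sector is on standard time at UTC−00:30.
17:30 UTC − 0h30m = 17:00 Jorek Sector.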